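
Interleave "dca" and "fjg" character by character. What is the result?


Interleaving "dca" and "fjg":
  Position 0: 'd' from first, 'f' from second => "df"
  Position 1: 'c' from first, 'j' from second => "cj"
  Position 2: 'a' from first, 'g' from second => "ag"
Result: dfcjag

dfcjag


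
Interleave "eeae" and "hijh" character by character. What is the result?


Interleaving "eeae" and "hijh":
  Position 0: 'e' from first, 'h' from second => "eh"
  Position 1: 'e' from first, 'i' from second => "ei"
  Position 2: 'a' from first, 'j' from second => "aj"
  Position 3: 'e' from first, 'h' from second => "eh"
Result: eheiajeh

eheiajeh


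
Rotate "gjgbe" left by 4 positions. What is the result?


Input: "gjgbe", rotate left by 4
First 4 characters: "gjgb"
Remaining characters: "e"
Concatenate remaining + first: "e" + "gjgb" = "egjgb"

egjgb


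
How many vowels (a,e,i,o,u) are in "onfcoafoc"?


Input: onfcoafoc
Checking each character:
  'o' at position 0: vowel (running total: 1)
  'n' at position 1: consonant
  'f' at position 2: consonant
  'c' at position 3: consonant
  'o' at position 4: vowel (running total: 2)
  'a' at position 5: vowel (running total: 3)
  'f' at position 6: consonant
  'o' at position 7: vowel (running total: 4)
  'c' at position 8: consonant
Total vowels: 4

4


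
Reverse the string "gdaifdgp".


Input: gdaifdgp
Reading characters right to left:
  Position 7: 'p'
  Position 6: 'g'
  Position 5: 'd'
  Position 4: 'f'
  Position 3: 'i'
  Position 2: 'a'
  Position 1: 'd'
  Position 0: 'g'
Reversed: pgdfiadg

pgdfiadg


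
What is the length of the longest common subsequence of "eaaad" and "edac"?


LCS of "eaaad" and "edac"
DP table:
           e    d    a    c
      0    0    0    0    0
  e   0    1    1    1    1
  a   0    1    1    2    2
  a   0    1    1    2    2
  a   0    1    1    2    2
  d   0    1    2    2    2
LCS length = dp[5][4] = 2

2


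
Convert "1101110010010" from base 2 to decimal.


Input: "1101110010010" in base 2
Positional expansion:
  Digit '1' (value 1) x 2^12 = 4096
  Digit '1' (value 1) x 2^11 = 2048
  Digit '0' (value 0) x 2^10 = 0
  Digit '1' (value 1) x 2^9 = 512
  Digit '1' (value 1) x 2^8 = 256
  Digit '1' (value 1) x 2^7 = 128
  Digit '0' (value 0) x 2^6 = 0
  Digit '0' (value 0) x 2^5 = 0
  Digit '1' (value 1) x 2^4 = 16
  Digit '0' (value 0) x 2^3 = 0
  Digit '0' (value 0) x 2^2 = 0
  Digit '1' (value 1) x 2^1 = 2
  Digit '0' (value 0) x 2^0 = 0
Sum = 7058

7058


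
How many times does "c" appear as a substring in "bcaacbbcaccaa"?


Searching for "c" in "bcaacbbcaccaa"
Scanning each position:
  Position 0: "b" => no
  Position 1: "c" => MATCH
  Position 2: "a" => no
  Position 3: "a" => no
  Position 4: "c" => MATCH
  Position 5: "b" => no
  Position 6: "b" => no
  Position 7: "c" => MATCH
  Position 8: "a" => no
  Position 9: "c" => MATCH
  Position 10: "c" => MATCH
  Position 11: "a" => no
  Position 12: "a" => no
Total occurrences: 5

5


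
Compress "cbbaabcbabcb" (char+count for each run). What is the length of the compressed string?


Input: cbbaabcbabcb
Runs:
  'c' x 1 => "c1"
  'b' x 2 => "b2"
  'a' x 2 => "a2"
  'b' x 1 => "b1"
  'c' x 1 => "c1"
  'b' x 1 => "b1"
  'a' x 1 => "a1"
  'b' x 1 => "b1"
  'c' x 1 => "c1"
  'b' x 1 => "b1"
Compressed: "c1b2a2b1c1b1a1b1c1b1"
Compressed length: 20

20


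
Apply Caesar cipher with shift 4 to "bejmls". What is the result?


Caesar cipher: shift "bejmls" by 4
  'b' (pos 1) + 4 = pos 5 = 'f'
  'e' (pos 4) + 4 = pos 8 = 'i'
  'j' (pos 9) + 4 = pos 13 = 'n'
  'm' (pos 12) + 4 = pos 16 = 'q'
  'l' (pos 11) + 4 = pos 15 = 'p'
  's' (pos 18) + 4 = pos 22 = 'w'
Result: finqpw

finqpw


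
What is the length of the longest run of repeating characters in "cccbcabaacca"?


Input: "cccbcabaacca"
Scanning for longest run:
  Position 1 ('c'): continues run of 'c', length=2
  Position 2 ('c'): continues run of 'c', length=3
  Position 3 ('b'): new char, reset run to 1
  Position 4 ('c'): new char, reset run to 1
  Position 5 ('a'): new char, reset run to 1
  Position 6 ('b'): new char, reset run to 1
  Position 7 ('a'): new char, reset run to 1
  Position 8 ('a'): continues run of 'a', length=2
  Position 9 ('c'): new char, reset run to 1
  Position 10 ('c'): continues run of 'c', length=2
  Position 11 ('a'): new char, reset run to 1
Longest run: 'c' with length 3

3


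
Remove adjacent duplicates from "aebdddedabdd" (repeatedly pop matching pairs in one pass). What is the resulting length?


Input: aebdddedabdd
Stack-based adjacent duplicate removal:
  Read 'a': push. Stack: a
  Read 'e': push. Stack: ae
  Read 'b': push. Stack: aeb
  Read 'd': push. Stack: aebd
  Read 'd': matches stack top 'd' => pop. Stack: aeb
  Read 'd': push. Stack: aebd
  Read 'e': push. Stack: aebde
  Read 'd': push. Stack: aebded
  Read 'a': push. Stack: aebdeda
  Read 'b': push. Stack: aebdedab
  Read 'd': push. Stack: aebdedabd
  Read 'd': matches stack top 'd' => pop. Stack: aebdedab
Final stack: "aebdedab" (length 8)

8


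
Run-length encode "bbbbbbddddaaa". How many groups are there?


Input: bbbbbbddddaaa
Scanning for consecutive runs:
  Group 1: 'b' x 6 (positions 0-5)
  Group 2: 'd' x 4 (positions 6-9)
  Group 3: 'a' x 3 (positions 10-12)
Total groups: 3

3


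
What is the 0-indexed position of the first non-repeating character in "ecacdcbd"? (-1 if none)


Input: ecacdcbd
Character frequencies:
  'a': 1
  'b': 1
  'c': 3
  'd': 2
  'e': 1
Scanning left to right for freq == 1:
  Position 0 ('e'): unique! => answer = 0

0


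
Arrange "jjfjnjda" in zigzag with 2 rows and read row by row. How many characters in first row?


Zigzag "jjfjnjda" into 2 rows:
Placing characters:
  'j' => row 0
  'j' => row 1
  'f' => row 0
  'j' => row 1
  'n' => row 0
  'j' => row 1
  'd' => row 0
  'a' => row 1
Rows:
  Row 0: "jfnd"
  Row 1: "jjja"
First row length: 4

4


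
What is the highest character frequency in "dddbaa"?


Input: dddbaa
Character counts:
  'a': 2
  'b': 1
  'd': 3
Maximum frequency: 3

3


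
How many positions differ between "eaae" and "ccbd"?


Comparing "eaae" and "ccbd" position by position:
  Position 0: 'e' vs 'c' => DIFFER
  Position 1: 'a' vs 'c' => DIFFER
  Position 2: 'a' vs 'b' => DIFFER
  Position 3: 'e' vs 'd' => DIFFER
Positions that differ: 4

4


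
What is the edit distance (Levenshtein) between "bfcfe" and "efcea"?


Computing edit distance: "bfcfe" -> "efcea"
DP table:
           e    f    c    e    a
      0    1    2    3    4    5
  b   1    1    2    3    4    5
  f   2    2    1    2    3    4
  c   3    3    2    1    2    3
  f   4    4    3    2    2    3
  e   5    4    4    3    2    3
Edit distance = dp[5][5] = 3

3


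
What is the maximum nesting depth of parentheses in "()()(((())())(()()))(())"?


Input: "()()(((())())(()()))(())"
Tracking depth:
  Position 0 '(': depth becomes 1
  Position 1 ')': depth becomes 0
  Position 2 '(': depth becomes 1
  Position 3 ')': depth becomes 0
  Position 4 '(': depth becomes 1
  Position 5 '(': depth becomes 2
  Position 6 '(': depth becomes 3
  Position 7 '(': depth becomes 4
  Position 8 ')': depth becomes 3
  Position 9 ')': depth becomes 2
  Position 10 '(': depth becomes 3
  Position 11 ')': depth becomes 2
  Position 12 ')': depth becomes 1
  Position 13 '(': depth becomes 2
  Position 14 '(': depth becomes 3
  Position 15 ')': depth becomes 2
  Position 16 '(': depth becomes 3
  Position 17 ')': depth becomes 2
  Position 18 ')': depth becomes 1
  Position 19 ')': depth becomes 0
  Position 20 '(': depth becomes 1
  Position 21 '(': depth becomes 2
  Position 22 ')': depth becomes 1
  Position 23 ')': depth becomes 0
Maximum depth reached: 4

4


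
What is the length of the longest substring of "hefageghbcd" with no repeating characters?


Input: "hefageghbcd"
Sliding window (track last position of each char):
  Position 0 ('h'): window [0,0] length 1 -- new best
  Position 1 ('e'): window [0,1] length 2 -- new best
  Position 2 ('f'): window [0,2] length 3 -- new best
  Position 3 ('a'): window [0,3] length 4 -- new best
  Position 4 ('g'): window [0,4] length 5 -- new best
  Position 5 ('e'): repeat (last at 1), move window start to 2
  Position 5 ('e'): window [2,5] length 4
  Position 6 ('g'): repeat (last at 4), move window start to 5
  Position 6 ('g'): window [5,6] length 2
  Position 7 ('h'): window [5,7] length 3
  Position 8 ('b'): window [5,8] length 4
  Position 9 ('c'): window [5,9] length 5
  Position 10 ('d'): window [5,10] length 6 -- new best
Longest substring with no repeats: "eghbcd" with length 6

6


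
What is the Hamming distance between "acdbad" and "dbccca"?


Comparing "acdbad" and "dbccca" position by position:
  Position 0: 'a' vs 'd' => differ
  Position 1: 'c' vs 'b' => differ
  Position 2: 'd' vs 'c' => differ
  Position 3: 'b' vs 'c' => differ
  Position 4: 'a' vs 'c' => differ
  Position 5: 'd' vs 'a' => differ
Total differences (Hamming distance): 6

6


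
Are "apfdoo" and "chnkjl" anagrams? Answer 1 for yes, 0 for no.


Strings: "apfdoo", "chnkjl"
Sorted first:  adfoop
Sorted second: chjkln
Differ at position 0: 'a' vs 'c' => not anagrams

0


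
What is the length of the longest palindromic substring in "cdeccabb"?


Input: "cdeccabb"
Checking substrings for palindromes:
  [3:5] "cc" (len 2) => palindrome
  [6:8] "bb" (len 2) => palindrome
Longest palindromic substring: "cc" with length 2

2


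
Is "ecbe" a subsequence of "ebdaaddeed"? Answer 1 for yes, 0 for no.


Check if "ecbe" is a subsequence of "ebdaaddeed"
Greedy scan:
  Position 0 ('e'): matches sub[0] = 'e'
  Position 1 ('b'): no match needed
  Position 2 ('d'): no match needed
  Position 3 ('a'): no match needed
  Position 4 ('a'): no match needed
  Position 5 ('d'): no match needed
  Position 6 ('d'): no match needed
  Position 7 ('e'): no match needed
  Position 8 ('e'): no match needed
  Position 9 ('d'): no match needed
Only matched 1/4 characters => not a subsequence

0


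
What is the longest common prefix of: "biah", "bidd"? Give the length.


Words: biah, bidd
  Position 0: all 'b' => match
  Position 1: all 'i' => match
  Position 2: ('a', 'd') => mismatch, stop
LCP = "bi" (length 2)

2


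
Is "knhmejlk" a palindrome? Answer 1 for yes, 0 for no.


Input: knhmejlk
Reversed: kljemhnk
  Compare pos 0 ('k') with pos 7 ('k'): match
  Compare pos 1 ('n') with pos 6 ('l'): MISMATCH
  Compare pos 2 ('h') with pos 5 ('j'): MISMATCH
  Compare pos 3 ('m') with pos 4 ('e'): MISMATCH
Result: not a palindrome

0


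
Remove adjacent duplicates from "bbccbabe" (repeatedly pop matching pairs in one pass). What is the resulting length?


Input: bbccbabe
Stack-based adjacent duplicate removal:
  Read 'b': push. Stack: b
  Read 'b': matches stack top 'b' => pop. Stack: (empty)
  Read 'c': push. Stack: c
  Read 'c': matches stack top 'c' => pop. Stack: (empty)
  Read 'b': push. Stack: b
  Read 'a': push. Stack: ba
  Read 'b': push. Stack: bab
  Read 'e': push. Stack: babe
Final stack: "babe" (length 4)

4


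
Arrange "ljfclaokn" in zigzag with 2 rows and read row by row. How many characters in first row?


Zigzag "ljfclaokn" into 2 rows:
Placing characters:
  'l' => row 0
  'j' => row 1
  'f' => row 0
  'c' => row 1
  'l' => row 0
  'a' => row 1
  'o' => row 0
  'k' => row 1
  'n' => row 0
Rows:
  Row 0: "lflon"
  Row 1: "jcak"
First row length: 5

5


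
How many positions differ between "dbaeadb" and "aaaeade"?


Comparing "dbaeadb" and "aaaeade" position by position:
  Position 0: 'd' vs 'a' => DIFFER
  Position 1: 'b' vs 'a' => DIFFER
  Position 2: 'a' vs 'a' => same
  Position 3: 'e' vs 'e' => same
  Position 4: 'a' vs 'a' => same
  Position 5: 'd' vs 'd' => same
  Position 6: 'b' vs 'e' => DIFFER
Positions that differ: 3

3


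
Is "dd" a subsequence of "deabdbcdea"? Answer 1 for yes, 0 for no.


Check if "dd" is a subsequence of "deabdbcdea"
Greedy scan:
  Position 0 ('d'): matches sub[0] = 'd'
  Position 1 ('e'): no match needed
  Position 2 ('a'): no match needed
  Position 3 ('b'): no match needed
  Position 4 ('d'): matches sub[1] = 'd'
  Position 5 ('b'): no match needed
  Position 6 ('c'): no match needed
  Position 7 ('d'): no match needed
  Position 8 ('e'): no match needed
  Position 9 ('a'): no match needed
All 2 characters matched => is a subsequence

1


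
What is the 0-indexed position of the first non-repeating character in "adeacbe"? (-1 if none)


Input: adeacbe
Character frequencies:
  'a': 2
  'b': 1
  'c': 1
  'd': 1
  'e': 2
Scanning left to right for freq == 1:
  Position 0 ('a'): freq=2, skip
  Position 1 ('d'): unique! => answer = 1

1


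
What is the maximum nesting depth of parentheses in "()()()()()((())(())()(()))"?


Input: "()()()()()((())(())()(()))"
Tracking depth:
  Position 0 '(': depth becomes 1
  Position 1 ')': depth becomes 0
  Position 2 '(': depth becomes 1
  Position 3 ')': depth becomes 0
  Position 4 '(': depth becomes 1
  Position 5 ')': depth becomes 0
  Position 6 '(': depth becomes 1
  Position 7 ')': depth becomes 0
  Position 8 '(': depth becomes 1
  Position 9 ')': depth becomes 0
  Position 10 '(': depth becomes 1
  Position 11 '(': depth becomes 2
  Position 12 '(': depth becomes 3
  Position 13 ')': depth becomes 2
  Position 14 ')': depth becomes 1
  Position 15 '(': depth becomes 2
  Position 16 '(': depth becomes 3
  Position 17 ')': depth becomes 2
  Position 18 ')': depth becomes 1
  Position 19 '(': depth becomes 2
  Position 20 ')': depth becomes 1
  Position 21 '(': depth becomes 2
  Position 22 '(': depth becomes 3
  Position 23 ')': depth becomes 2
  Position 24 ')': depth becomes 1
  Position 25 ')': depth becomes 0
Maximum depth reached: 3

3


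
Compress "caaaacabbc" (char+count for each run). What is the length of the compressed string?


Input: caaaacabbc
Runs:
  'c' x 1 => "c1"
  'a' x 4 => "a4"
  'c' x 1 => "c1"
  'a' x 1 => "a1"
  'b' x 2 => "b2"
  'c' x 1 => "c1"
Compressed: "c1a4c1a1b2c1"
Compressed length: 12

12


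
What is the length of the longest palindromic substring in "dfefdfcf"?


Input: "dfefdfcf"
Checking substrings for palindromes:
  [0:5] "dfefd" (len 5) => palindrome
  [1:4] "fef" (len 3) => palindrome
  [3:6] "fdf" (len 3) => palindrome
  [5:8] "fcf" (len 3) => palindrome
Longest palindromic substring: "dfefd" with length 5

5


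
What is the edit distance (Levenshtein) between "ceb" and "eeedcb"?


Computing edit distance: "ceb" -> "eeedcb"
DP table:
           e    e    e    d    c    b
      0    1    2    3    4    5    6
  c   1    1    2    3    4    4    5
  e   2    1    1    2    3    4    5
  b   3    2    2    2    3    4    4
Edit distance = dp[3][6] = 4

4


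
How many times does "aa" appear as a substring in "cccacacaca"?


Searching for "aa" in "cccacacaca"
Scanning each position:
  Position 0: "cc" => no
  Position 1: "cc" => no
  Position 2: "ca" => no
  Position 3: "ac" => no
  Position 4: "ca" => no
  Position 5: "ac" => no
  Position 6: "ca" => no
  Position 7: "ac" => no
  Position 8: "ca" => no
Total occurrences: 0

0


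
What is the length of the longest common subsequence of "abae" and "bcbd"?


LCS of "abae" and "bcbd"
DP table:
           b    c    b    d
      0    0    0    0    0
  a   0    0    0    0    0
  b   0    1    1    1    1
  a   0    1    1    1    1
  e   0    1    1    1    1
LCS length = dp[4][4] = 1

1


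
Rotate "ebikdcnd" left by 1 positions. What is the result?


Input: "ebikdcnd", rotate left by 1
First 1 characters: "e"
Remaining characters: "bikdcnd"
Concatenate remaining + first: "bikdcnd" + "e" = "bikdcnde"

bikdcnde


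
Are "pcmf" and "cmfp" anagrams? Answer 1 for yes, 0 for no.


Strings: "pcmf", "cmfp"
Sorted first:  cfmp
Sorted second: cfmp
Sorted forms match => anagrams

1


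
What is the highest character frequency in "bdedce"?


Input: bdedce
Character counts:
  'b': 1
  'c': 1
  'd': 2
  'e': 2
Maximum frequency: 2

2


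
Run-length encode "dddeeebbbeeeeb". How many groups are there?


Input: dddeeebbbeeeeb
Scanning for consecutive runs:
  Group 1: 'd' x 3 (positions 0-2)
  Group 2: 'e' x 3 (positions 3-5)
  Group 3: 'b' x 3 (positions 6-8)
  Group 4: 'e' x 4 (positions 9-12)
  Group 5: 'b' x 1 (positions 13-13)
Total groups: 5

5


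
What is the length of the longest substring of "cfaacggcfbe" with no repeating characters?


Input: "cfaacggcfbe"
Sliding window (track last position of each char):
  Position 0 ('c'): window [0,0] length 1 -- new best
  Position 1 ('f'): window [0,1] length 2 -- new best
  Position 2 ('a'): window [0,2] length 3 -- new best
  Position 3 ('a'): repeat (last at 2), move window start to 3
  Position 3 ('a'): window [3,3] length 1
  Position 4 ('c'): window [3,4] length 2
  Position 5 ('g'): window [3,5] length 3
  Position 6 ('g'): repeat (last at 5), move window start to 6
  Position 6 ('g'): window [6,6] length 1
  Position 7 ('c'): window [6,7] length 2
  Position 8 ('f'): window [6,8] length 3
  Position 9 ('b'): window [6,9] length 4 -- new best
  Position 10 ('e'): window [6,10] length 5 -- new best
Longest substring with no repeats: "gcfbe" with length 5

5


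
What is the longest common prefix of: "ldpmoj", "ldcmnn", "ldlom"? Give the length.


Words: ldpmoj, ldcmnn, ldlom
  Position 0: all 'l' => match
  Position 1: all 'd' => match
  Position 2: ('p', 'c', 'l') => mismatch, stop
LCP = "ld" (length 2)

2


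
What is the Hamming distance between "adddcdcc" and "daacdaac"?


Comparing "adddcdcc" and "daacdaac" position by position:
  Position 0: 'a' vs 'd' => differ
  Position 1: 'd' vs 'a' => differ
  Position 2: 'd' vs 'a' => differ
  Position 3: 'd' vs 'c' => differ
  Position 4: 'c' vs 'd' => differ
  Position 5: 'd' vs 'a' => differ
  Position 6: 'c' vs 'a' => differ
  Position 7: 'c' vs 'c' => same
Total differences (Hamming distance): 7

7


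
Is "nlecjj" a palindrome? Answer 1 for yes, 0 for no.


Input: nlecjj
Reversed: jjceln
  Compare pos 0 ('n') with pos 5 ('j'): MISMATCH
  Compare pos 1 ('l') with pos 4 ('j'): MISMATCH
  Compare pos 2 ('e') with pos 3 ('c'): MISMATCH
Result: not a palindrome

0


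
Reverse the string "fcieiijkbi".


Input: fcieiijkbi
Reading characters right to left:
  Position 9: 'i'
  Position 8: 'b'
  Position 7: 'k'
  Position 6: 'j'
  Position 5: 'i'
  Position 4: 'i'
  Position 3: 'e'
  Position 2: 'i'
  Position 1: 'c'
  Position 0: 'f'
Reversed: ibkjiieicf

ibkjiieicf


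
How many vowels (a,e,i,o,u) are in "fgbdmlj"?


Input: fgbdmlj
Checking each character:
  'f' at position 0: consonant
  'g' at position 1: consonant
  'b' at position 2: consonant
  'd' at position 3: consonant
  'm' at position 4: consonant
  'l' at position 5: consonant
  'j' at position 6: consonant
Total vowels: 0

0


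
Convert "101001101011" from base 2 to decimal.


Input: "101001101011" in base 2
Positional expansion:
  Digit '1' (value 1) x 2^11 = 2048
  Digit '0' (value 0) x 2^10 = 0
  Digit '1' (value 1) x 2^9 = 512
  Digit '0' (value 0) x 2^8 = 0
  Digit '0' (value 0) x 2^7 = 0
  Digit '1' (value 1) x 2^6 = 64
  Digit '1' (value 1) x 2^5 = 32
  Digit '0' (value 0) x 2^4 = 0
  Digit '1' (value 1) x 2^3 = 8
  Digit '0' (value 0) x 2^2 = 0
  Digit '1' (value 1) x 2^1 = 2
  Digit '1' (value 1) x 2^0 = 1
Sum = 2667

2667


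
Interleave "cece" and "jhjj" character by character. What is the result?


Interleaving "cece" and "jhjj":
  Position 0: 'c' from first, 'j' from second => "cj"
  Position 1: 'e' from first, 'h' from second => "eh"
  Position 2: 'c' from first, 'j' from second => "cj"
  Position 3: 'e' from first, 'j' from second => "ej"
Result: cjehcjej

cjehcjej


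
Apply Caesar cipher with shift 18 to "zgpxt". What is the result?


Caesar cipher: shift "zgpxt" by 18
  'z' (pos 25) + 18 = pos 17 = 'r'
  'g' (pos 6) + 18 = pos 24 = 'y'
  'p' (pos 15) + 18 = pos 7 = 'h'
  'x' (pos 23) + 18 = pos 15 = 'p'
  't' (pos 19) + 18 = pos 11 = 'l'
Result: ryhpl

ryhpl


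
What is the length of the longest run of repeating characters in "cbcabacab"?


Input: "cbcabacab"
Scanning for longest run:
  Position 1 ('b'): new char, reset run to 1
  Position 2 ('c'): new char, reset run to 1
  Position 3 ('a'): new char, reset run to 1
  Position 4 ('b'): new char, reset run to 1
  Position 5 ('a'): new char, reset run to 1
  Position 6 ('c'): new char, reset run to 1
  Position 7 ('a'): new char, reset run to 1
  Position 8 ('b'): new char, reset run to 1
Longest run: 'c' with length 1

1


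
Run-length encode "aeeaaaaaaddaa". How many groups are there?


Input: aeeaaaaaaddaa
Scanning for consecutive runs:
  Group 1: 'a' x 1 (positions 0-0)
  Group 2: 'e' x 2 (positions 1-2)
  Group 3: 'a' x 6 (positions 3-8)
  Group 4: 'd' x 2 (positions 9-10)
  Group 5: 'a' x 2 (positions 11-12)
Total groups: 5

5


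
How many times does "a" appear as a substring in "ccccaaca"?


Searching for "a" in "ccccaaca"
Scanning each position:
  Position 0: "c" => no
  Position 1: "c" => no
  Position 2: "c" => no
  Position 3: "c" => no
  Position 4: "a" => MATCH
  Position 5: "a" => MATCH
  Position 6: "c" => no
  Position 7: "a" => MATCH
Total occurrences: 3

3


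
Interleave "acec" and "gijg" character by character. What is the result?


Interleaving "acec" and "gijg":
  Position 0: 'a' from first, 'g' from second => "ag"
  Position 1: 'c' from first, 'i' from second => "ci"
  Position 2: 'e' from first, 'j' from second => "ej"
  Position 3: 'c' from first, 'g' from second => "cg"
Result: agciejcg

agciejcg


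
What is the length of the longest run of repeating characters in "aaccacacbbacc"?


Input: "aaccacacbbacc"
Scanning for longest run:
  Position 1 ('a'): continues run of 'a', length=2
  Position 2 ('c'): new char, reset run to 1
  Position 3 ('c'): continues run of 'c', length=2
  Position 4 ('a'): new char, reset run to 1
  Position 5 ('c'): new char, reset run to 1
  Position 6 ('a'): new char, reset run to 1
  Position 7 ('c'): new char, reset run to 1
  Position 8 ('b'): new char, reset run to 1
  Position 9 ('b'): continues run of 'b', length=2
  Position 10 ('a'): new char, reset run to 1
  Position 11 ('c'): new char, reset run to 1
  Position 12 ('c'): continues run of 'c', length=2
Longest run: 'a' with length 2

2


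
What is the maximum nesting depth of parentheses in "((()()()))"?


Input: "((()()()))"
Tracking depth:
  Position 0 '(': depth becomes 1
  Position 1 '(': depth becomes 2
  Position 2 '(': depth becomes 3
  Position 3 ')': depth becomes 2
  Position 4 '(': depth becomes 3
  Position 5 ')': depth becomes 2
  Position 6 '(': depth becomes 3
  Position 7 ')': depth becomes 2
  Position 8 ')': depth becomes 1
  Position 9 ')': depth becomes 0
Maximum depth reached: 3

3


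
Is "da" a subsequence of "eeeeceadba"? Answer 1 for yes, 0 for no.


Check if "da" is a subsequence of "eeeeceadba"
Greedy scan:
  Position 0 ('e'): no match needed
  Position 1 ('e'): no match needed
  Position 2 ('e'): no match needed
  Position 3 ('e'): no match needed
  Position 4 ('c'): no match needed
  Position 5 ('e'): no match needed
  Position 6 ('a'): no match needed
  Position 7 ('d'): matches sub[0] = 'd'
  Position 8 ('b'): no match needed
  Position 9 ('a'): matches sub[1] = 'a'
All 2 characters matched => is a subsequence

1


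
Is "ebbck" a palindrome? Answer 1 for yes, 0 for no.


Input: ebbck
Reversed: kcbbe
  Compare pos 0 ('e') with pos 4 ('k'): MISMATCH
  Compare pos 1 ('b') with pos 3 ('c'): MISMATCH
Result: not a palindrome

0


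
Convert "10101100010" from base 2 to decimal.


Input: "10101100010" in base 2
Positional expansion:
  Digit '1' (value 1) x 2^10 = 1024
  Digit '0' (value 0) x 2^9 = 0
  Digit '1' (value 1) x 2^8 = 256
  Digit '0' (value 0) x 2^7 = 0
  Digit '1' (value 1) x 2^6 = 64
  Digit '1' (value 1) x 2^5 = 32
  Digit '0' (value 0) x 2^4 = 0
  Digit '0' (value 0) x 2^3 = 0
  Digit '0' (value 0) x 2^2 = 0
  Digit '1' (value 1) x 2^1 = 2
  Digit '0' (value 0) x 2^0 = 0
Sum = 1378

1378


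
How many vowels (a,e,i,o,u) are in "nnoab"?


Input: nnoab
Checking each character:
  'n' at position 0: consonant
  'n' at position 1: consonant
  'o' at position 2: vowel (running total: 1)
  'a' at position 3: vowel (running total: 2)
  'b' at position 4: consonant
Total vowels: 2

2


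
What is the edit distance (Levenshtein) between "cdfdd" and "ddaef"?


Computing edit distance: "cdfdd" -> "ddaef"
DP table:
           d    d    a    e    f
      0    1    2    3    4    5
  c   1    1    2    3    4    5
  d   2    1    1    2    3    4
  f   3    2    2    2    3    3
  d   4    3    2    3    3    4
  d   5    4    3    3    4    4
Edit distance = dp[5][5] = 4

4


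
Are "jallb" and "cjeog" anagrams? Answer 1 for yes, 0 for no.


Strings: "jallb", "cjeog"
Sorted first:  abjll
Sorted second: cegjo
Differ at position 0: 'a' vs 'c' => not anagrams

0


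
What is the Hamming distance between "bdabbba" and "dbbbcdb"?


Comparing "bdabbba" and "dbbbcdb" position by position:
  Position 0: 'b' vs 'd' => differ
  Position 1: 'd' vs 'b' => differ
  Position 2: 'a' vs 'b' => differ
  Position 3: 'b' vs 'b' => same
  Position 4: 'b' vs 'c' => differ
  Position 5: 'b' vs 'd' => differ
  Position 6: 'a' vs 'b' => differ
Total differences (Hamming distance): 6

6


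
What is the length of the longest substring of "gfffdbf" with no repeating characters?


Input: "gfffdbf"
Sliding window (track last position of each char):
  Position 0 ('g'): window [0,0] length 1 -- new best
  Position 1 ('f'): window [0,1] length 2 -- new best
  Position 2 ('f'): repeat (last at 1), move window start to 2
  Position 2 ('f'): window [2,2] length 1
  Position 3 ('f'): repeat (last at 2), move window start to 3
  Position 3 ('f'): window [3,3] length 1
  Position 4 ('d'): window [3,4] length 2
  Position 5 ('b'): window [3,5] length 3 -- new best
  Position 6 ('f'): repeat (last at 3), move window start to 4
  Position 6 ('f'): window [4,6] length 3
Longest substring with no repeats: "fdb" with length 3

3


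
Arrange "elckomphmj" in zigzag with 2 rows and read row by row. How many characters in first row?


Zigzag "elckomphmj" into 2 rows:
Placing characters:
  'e' => row 0
  'l' => row 1
  'c' => row 0
  'k' => row 1
  'o' => row 0
  'm' => row 1
  'p' => row 0
  'h' => row 1
  'm' => row 0
  'j' => row 1
Rows:
  Row 0: "ecopm"
  Row 1: "lkmhj"
First row length: 5

5


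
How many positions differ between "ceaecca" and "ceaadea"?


Comparing "ceaecca" and "ceaadea" position by position:
  Position 0: 'c' vs 'c' => same
  Position 1: 'e' vs 'e' => same
  Position 2: 'a' vs 'a' => same
  Position 3: 'e' vs 'a' => DIFFER
  Position 4: 'c' vs 'd' => DIFFER
  Position 5: 'c' vs 'e' => DIFFER
  Position 6: 'a' vs 'a' => same
Positions that differ: 3

3


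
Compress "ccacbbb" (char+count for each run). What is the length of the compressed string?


Input: ccacbbb
Runs:
  'c' x 2 => "c2"
  'a' x 1 => "a1"
  'c' x 1 => "c1"
  'b' x 3 => "b3"
Compressed: "c2a1c1b3"
Compressed length: 8

8


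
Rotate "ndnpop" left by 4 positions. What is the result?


Input: "ndnpop", rotate left by 4
First 4 characters: "ndnp"
Remaining characters: "op"
Concatenate remaining + first: "op" + "ndnp" = "opndnp"

opndnp


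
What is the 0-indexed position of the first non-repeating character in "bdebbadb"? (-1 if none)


Input: bdebbadb
Character frequencies:
  'a': 1
  'b': 4
  'd': 2
  'e': 1
Scanning left to right for freq == 1:
  Position 0 ('b'): freq=4, skip
  Position 1 ('d'): freq=2, skip
  Position 2 ('e'): unique! => answer = 2

2


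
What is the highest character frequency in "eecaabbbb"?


Input: eecaabbbb
Character counts:
  'a': 2
  'b': 4
  'c': 1
  'e': 2
Maximum frequency: 4

4


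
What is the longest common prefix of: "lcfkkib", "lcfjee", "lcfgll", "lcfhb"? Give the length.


Words: lcfkkib, lcfjee, lcfgll, lcfhb
  Position 0: all 'l' => match
  Position 1: all 'c' => match
  Position 2: all 'f' => match
  Position 3: ('k', 'j', 'g', 'h') => mismatch, stop
LCP = "lcf" (length 3)

3


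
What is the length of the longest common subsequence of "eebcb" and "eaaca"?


LCS of "eebcb" and "eaaca"
DP table:
           e    a    a    c    a
      0    0    0    0    0    0
  e   0    1    1    1    1    1
  e   0    1    1    1    1    1
  b   0    1    1    1    1    1
  c   0    1    1    1    2    2
  b   0    1    1    1    2    2
LCS length = dp[5][5] = 2

2


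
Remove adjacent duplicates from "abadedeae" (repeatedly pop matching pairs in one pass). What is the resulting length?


Input: abadedeae
Stack-based adjacent duplicate removal:
  Read 'a': push. Stack: a
  Read 'b': push. Stack: ab
  Read 'a': push. Stack: aba
  Read 'd': push. Stack: abad
  Read 'e': push. Stack: abade
  Read 'd': push. Stack: abaded
  Read 'e': push. Stack: abadede
  Read 'a': push. Stack: abadedea
  Read 'e': push. Stack: abadedeae
Final stack: "abadedeae" (length 9)

9


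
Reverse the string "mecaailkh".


Input: mecaailkh
Reading characters right to left:
  Position 8: 'h'
  Position 7: 'k'
  Position 6: 'l'
  Position 5: 'i'
  Position 4: 'a'
  Position 3: 'a'
  Position 2: 'c'
  Position 1: 'e'
  Position 0: 'm'
Reversed: hkliaacem

hkliaacem


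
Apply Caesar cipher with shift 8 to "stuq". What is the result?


Caesar cipher: shift "stuq" by 8
  's' (pos 18) + 8 = pos 0 = 'a'
  't' (pos 19) + 8 = pos 1 = 'b'
  'u' (pos 20) + 8 = pos 2 = 'c'
  'q' (pos 16) + 8 = pos 24 = 'y'
Result: abcy

abcy


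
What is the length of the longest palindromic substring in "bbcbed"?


Input: "bbcbed"
Checking substrings for palindromes:
  [1:4] "bcb" (len 3) => palindrome
  [0:2] "bb" (len 2) => palindrome
Longest palindromic substring: "bcb" with length 3

3


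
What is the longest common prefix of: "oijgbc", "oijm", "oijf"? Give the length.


Words: oijgbc, oijm, oijf
  Position 0: all 'o' => match
  Position 1: all 'i' => match
  Position 2: all 'j' => match
  Position 3: ('g', 'm', 'f') => mismatch, stop
LCP = "oij" (length 3)

3


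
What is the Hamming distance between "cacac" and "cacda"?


Comparing "cacac" and "cacda" position by position:
  Position 0: 'c' vs 'c' => same
  Position 1: 'a' vs 'a' => same
  Position 2: 'c' vs 'c' => same
  Position 3: 'a' vs 'd' => differ
  Position 4: 'c' vs 'a' => differ
Total differences (Hamming distance): 2

2


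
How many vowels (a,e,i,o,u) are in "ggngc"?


Input: ggngc
Checking each character:
  'g' at position 0: consonant
  'g' at position 1: consonant
  'n' at position 2: consonant
  'g' at position 3: consonant
  'c' at position 4: consonant
Total vowels: 0

0


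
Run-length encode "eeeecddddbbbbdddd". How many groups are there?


Input: eeeecddddbbbbdddd
Scanning for consecutive runs:
  Group 1: 'e' x 4 (positions 0-3)
  Group 2: 'c' x 1 (positions 4-4)
  Group 3: 'd' x 4 (positions 5-8)
  Group 4: 'b' x 4 (positions 9-12)
  Group 5: 'd' x 4 (positions 13-16)
Total groups: 5

5


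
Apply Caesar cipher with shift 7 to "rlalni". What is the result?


Caesar cipher: shift "rlalni" by 7
  'r' (pos 17) + 7 = pos 24 = 'y'
  'l' (pos 11) + 7 = pos 18 = 's'
  'a' (pos 0) + 7 = pos 7 = 'h'
  'l' (pos 11) + 7 = pos 18 = 's'
  'n' (pos 13) + 7 = pos 20 = 'u'
  'i' (pos 8) + 7 = pos 15 = 'p'
Result: yshsup

yshsup


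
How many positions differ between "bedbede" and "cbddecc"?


Comparing "bedbede" and "cbddecc" position by position:
  Position 0: 'b' vs 'c' => DIFFER
  Position 1: 'e' vs 'b' => DIFFER
  Position 2: 'd' vs 'd' => same
  Position 3: 'b' vs 'd' => DIFFER
  Position 4: 'e' vs 'e' => same
  Position 5: 'd' vs 'c' => DIFFER
  Position 6: 'e' vs 'c' => DIFFER
Positions that differ: 5

5


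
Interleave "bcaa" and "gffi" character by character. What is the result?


Interleaving "bcaa" and "gffi":
  Position 0: 'b' from first, 'g' from second => "bg"
  Position 1: 'c' from first, 'f' from second => "cf"
  Position 2: 'a' from first, 'f' from second => "af"
  Position 3: 'a' from first, 'i' from second => "ai"
Result: bgcfafai

bgcfafai


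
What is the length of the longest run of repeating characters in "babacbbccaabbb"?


Input: "babacbbccaabbb"
Scanning for longest run:
  Position 1 ('a'): new char, reset run to 1
  Position 2 ('b'): new char, reset run to 1
  Position 3 ('a'): new char, reset run to 1
  Position 4 ('c'): new char, reset run to 1
  Position 5 ('b'): new char, reset run to 1
  Position 6 ('b'): continues run of 'b', length=2
  Position 7 ('c'): new char, reset run to 1
  Position 8 ('c'): continues run of 'c', length=2
  Position 9 ('a'): new char, reset run to 1
  Position 10 ('a'): continues run of 'a', length=2
  Position 11 ('b'): new char, reset run to 1
  Position 12 ('b'): continues run of 'b', length=2
  Position 13 ('b'): continues run of 'b', length=3
Longest run: 'b' with length 3

3


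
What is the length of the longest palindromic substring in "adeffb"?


Input: "adeffb"
Checking substrings for palindromes:
  [3:5] "ff" (len 2) => palindrome
Longest palindromic substring: "ff" with length 2

2


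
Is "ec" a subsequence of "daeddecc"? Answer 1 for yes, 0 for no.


Check if "ec" is a subsequence of "daeddecc"
Greedy scan:
  Position 0 ('d'): no match needed
  Position 1 ('a'): no match needed
  Position 2 ('e'): matches sub[0] = 'e'
  Position 3 ('d'): no match needed
  Position 4 ('d'): no match needed
  Position 5 ('e'): no match needed
  Position 6 ('c'): matches sub[1] = 'c'
  Position 7 ('c'): no match needed
All 2 characters matched => is a subsequence

1


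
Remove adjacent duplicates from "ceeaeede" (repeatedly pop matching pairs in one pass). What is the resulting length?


Input: ceeaeede
Stack-based adjacent duplicate removal:
  Read 'c': push. Stack: c
  Read 'e': push. Stack: ce
  Read 'e': matches stack top 'e' => pop. Stack: c
  Read 'a': push. Stack: ca
  Read 'e': push. Stack: cae
  Read 'e': matches stack top 'e' => pop. Stack: ca
  Read 'd': push. Stack: cad
  Read 'e': push. Stack: cade
Final stack: "cade" (length 4)

4


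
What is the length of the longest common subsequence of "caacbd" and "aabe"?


LCS of "caacbd" and "aabe"
DP table:
           a    a    b    e
      0    0    0    0    0
  c   0    0    0    0    0
  a   0    1    1    1    1
  a   0    1    2    2    2
  c   0    1    2    2    2
  b   0    1    2    3    3
  d   0    1    2    3    3
LCS length = dp[6][4] = 3

3


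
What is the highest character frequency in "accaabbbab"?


Input: accaabbbab
Character counts:
  'a': 4
  'b': 4
  'c': 2
Maximum frequency: 4

4


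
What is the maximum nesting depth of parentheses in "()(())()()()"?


Input: "()(())()()()"
Tracking depth:
  Position 0 '(': depth becomes 1
  Position 1 ')': depth becomes 0
  Position 2 '(': depth becomes 1
  Position 3 '(': depth becomes 2
  Position 4 ')': depth becomes 1
  Position 5 ')': depth becomes 0
  Position 6 '(': depth becomes 1
  Position 7 ')': depth becomes 0
  Position 8 '(': depth becomes 1
  Position 9 ')': depth becomes 0
  Position 10 '(': depth becomes 1
  Position 11 ')': depth becomes 0
Maximum depth reached: 2

2


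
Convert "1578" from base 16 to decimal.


Input: "1578" in base 16
Positional expansion:
  Digit '1' (value 1) x 16^3 = 4096
  Digit '5' (value 5) x 16^2 = 1280
  Digit '7' (value 7) x 16^1 = 112
  Digit '8' (value 8) x 16^0 = 8
Sum = 5496

5496


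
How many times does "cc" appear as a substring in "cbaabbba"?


Searching for "cc" in "cbaabbba"
Scanning each position:
  Position 0: "cb" => no
  Position 1: "ba" => no
  Position 2: "aa" => no
  Position 3: "ab" => no
  Position 4: "bb" => no
  Position 5: "bb" => no
  Position 6: "ba" => no
Total occurrences: 0

0


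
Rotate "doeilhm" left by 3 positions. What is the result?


Input: "doeilhm", rotate left by 3
First 3 characters: "doe"
Remaining characters: "ilhm"
Concatenate remaining + first: "ilhm" + "doe" = "ilhmdoe"

ilhmdoe


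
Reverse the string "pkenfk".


Input: pkenfk
Reading characters right to left:
  Position 5: 'k'
  Position 4: 'f'
  Position 3: 'n'
  Position 2: 'e'
  Position 1: 'k'
  Position 0: 'p'
Reversed: kfnekp

kfnekp


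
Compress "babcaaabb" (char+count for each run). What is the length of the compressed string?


Input: babcaaabb
Runs:
  'b' x 1 => "b1"
  'a' x 1 => "a1"
  'b' x 1 => "b1"
  'c' x 1 => "c1"
  'a' x 3 => "a3"
  'b' x 2 => "b2"
Compressed: "b1a1b1c1a3b2"
Compressed length: 12

12


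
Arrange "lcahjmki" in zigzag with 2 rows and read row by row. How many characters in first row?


Zigzag "lcahjmki" into 2 rows:
Placing characters:
  'l' => row 0
  'c' => row 1
  'a' => row 0
  'h' => row 1
  'j' => row 0
  'm' => row 1
  'k' => row 0
  'i' => row 1
Rows:
  Row 0: "lajk"
  Row 1: "chmi"
First row length: 4

4


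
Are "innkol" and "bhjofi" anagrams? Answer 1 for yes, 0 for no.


Strings: "innkol", "bhjofi"
Sorted first:  iklnno
Sorted second: bfhijo
Differ at position 0: 'i' vs 'b' => not anagrams

0


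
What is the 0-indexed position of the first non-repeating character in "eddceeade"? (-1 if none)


Input: eddceeade
Character frequencies:
  'a': 1
  'c': 1
  'd': 3
  'e': 4
Scanning left to right for freq == 1:
  Position 0 ('e'): freq=4, skip
  Position 1 ('d'): freq=3, skip
  Position 2 ('d'): freq=3, skip
  Position 3 ('c'): unique! => answer = 3

3


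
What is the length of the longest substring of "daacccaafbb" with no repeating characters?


Input: "daacccaafbb"
Sliding window (track last position of each char):
  Position 0 ('d'): window [0,0] length 1 -- new best
  Position 1 ('a'): window [0,1] length 2 -- new best
  Position 2 ('a'): repeat (last at 1), move window start to 2
  Position 2 ('a'): window [2,2] length 1
  Position 3 ('c'): window [2,3] length 2
  Position 4 ('c'): repeat (last at 3), move window start to 4
  Position 4 ('c'): window [4,4] length 1
  Position 5 ('c'): repeat (last at 4), move window start to 5
  Position 5 ('c'): window [5,5] length 1
  Position 6 ('a'): window [5,6] length 2
  Position 7 ('a'): repeat (last at 6), move window start to 7
  Position 7 ('a'): window [7,7] length 1
  Position 8 ('f'): window [7,8] length 2
  Position 9 ('b'): window [7,9] length 3 -- new best
  Position 10 ('b'): repeat (last at 9), move window start to 10
  Position 10 ('b'): window [10,10] length 1
Longest substring with no repeats: "afb" with length 3

3


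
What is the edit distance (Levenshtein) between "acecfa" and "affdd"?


Computing edit distance: "acecfa" -> "affdd"
DP table:
           a    f    f    d    d
      0    1    2    3    4    5
  a   1    0    1    2    3    4
  c   2    1    1    2    3    4
  e   3    2    2    2    3    4
  c   4    3    3    3    3    4
  f   5    4    3    3    4    4
  a   6    5    4    4    4    5
Edit distance = dp[6][5] = 5

5


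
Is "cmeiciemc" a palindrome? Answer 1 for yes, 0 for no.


Input: cmeiciemc
Reversed: cmeiciemc
  Compare pos 0 ('c') with pos 8 ('c'): match
  Compare pos 1 ('m') with pos 7 ('m'): match
  Compare pos 2 ('e') with pos 6 ('e'): match
  Compare pos 3 ('i') with pos 5 ('i'): match
Result: palindrome

1


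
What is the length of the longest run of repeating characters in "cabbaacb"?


Input: "cabbaacb"
Scanning for longest run:
  Position 1 ('a'): new char, reset run to 1
  Position 2 ('b'): new char, reset run to 1
  Position 3 ('b'): continues run of 'b', length=2
  Position 4 ('a'): new char, reset run to 1
  Position 5 ('a'): continues run of 'a', length=2
  Position 6 ('c'): new char, reset run to 1
  Position 7 ('b'): new char, reset run to 1
Longest run: 'b' with length 2

2


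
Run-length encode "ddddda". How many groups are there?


Input: ddddda
Scanning for consecutive runs:
  Group 1: 'd' x 5 (positions 0-4)
  Group 2: 'a' x 1 (positions 5-5)
Total groups: 2

2


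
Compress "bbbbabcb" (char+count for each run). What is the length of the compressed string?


Input: bbbbabcb
Runs:
  'b' x 4 => "b4"
  'a' x 1 => "a1"
  'b' x 1 => "b1"
  'c' x 1 => "c1"
  'b' x 1 => "b1"
Compressed: "b4a1b1c1b1"
Compressed length: 10

10
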